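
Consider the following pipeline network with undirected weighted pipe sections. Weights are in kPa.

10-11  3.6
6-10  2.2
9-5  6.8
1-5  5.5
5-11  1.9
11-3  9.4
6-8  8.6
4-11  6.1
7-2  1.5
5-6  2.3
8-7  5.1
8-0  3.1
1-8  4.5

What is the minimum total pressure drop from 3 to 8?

Running Dijkstra from 3:
3: 0
11: 9.4  (via 3)
5: 11.3  (via 11)
10: 13  (via 11)
6: 13.6  (via 5)
4: 15.5  (via 11)
1: 16.8  (via 5)
9: 18.1  (via 5)
8: 21.3  (via 1)
Shortest route: 3–11–5–1–8 = 21.3 kPa.

21.3 kPa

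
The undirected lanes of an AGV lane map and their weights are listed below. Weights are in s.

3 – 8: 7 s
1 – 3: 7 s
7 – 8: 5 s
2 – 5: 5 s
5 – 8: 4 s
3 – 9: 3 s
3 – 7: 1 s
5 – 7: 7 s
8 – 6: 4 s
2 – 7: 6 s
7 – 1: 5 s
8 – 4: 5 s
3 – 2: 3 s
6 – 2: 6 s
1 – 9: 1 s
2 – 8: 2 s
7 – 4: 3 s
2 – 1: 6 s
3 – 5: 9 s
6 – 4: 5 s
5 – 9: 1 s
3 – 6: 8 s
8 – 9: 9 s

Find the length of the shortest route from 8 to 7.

Settle nodes by increasing distance from 8:
8: 0
2: 2  (via 8)
5: 4  (via 8)
6: 4  (via 8)
3: 5  (via 2)
4: 5  (via 8)
7: 5  (via 8)
Shortest route: 8 → 7 = 5 s.

5 s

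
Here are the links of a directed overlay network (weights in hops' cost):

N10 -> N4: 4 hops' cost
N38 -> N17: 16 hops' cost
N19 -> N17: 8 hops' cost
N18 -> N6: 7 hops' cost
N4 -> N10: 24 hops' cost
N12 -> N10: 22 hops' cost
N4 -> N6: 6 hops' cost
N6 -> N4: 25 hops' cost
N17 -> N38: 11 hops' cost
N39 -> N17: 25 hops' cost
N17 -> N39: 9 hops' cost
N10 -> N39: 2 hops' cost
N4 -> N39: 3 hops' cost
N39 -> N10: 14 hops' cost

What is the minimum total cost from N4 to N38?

Running Dijkstra from N4:
N4: 0
N39: 3  (via N4)
N6: 6  (via N4)
N10: 17  (via N39)
N17: 28  (via N39)
N38: 39  (via N17)
Shortest route: N4–N39–N17–N38 = 39 hops' cost.

39 hops' cost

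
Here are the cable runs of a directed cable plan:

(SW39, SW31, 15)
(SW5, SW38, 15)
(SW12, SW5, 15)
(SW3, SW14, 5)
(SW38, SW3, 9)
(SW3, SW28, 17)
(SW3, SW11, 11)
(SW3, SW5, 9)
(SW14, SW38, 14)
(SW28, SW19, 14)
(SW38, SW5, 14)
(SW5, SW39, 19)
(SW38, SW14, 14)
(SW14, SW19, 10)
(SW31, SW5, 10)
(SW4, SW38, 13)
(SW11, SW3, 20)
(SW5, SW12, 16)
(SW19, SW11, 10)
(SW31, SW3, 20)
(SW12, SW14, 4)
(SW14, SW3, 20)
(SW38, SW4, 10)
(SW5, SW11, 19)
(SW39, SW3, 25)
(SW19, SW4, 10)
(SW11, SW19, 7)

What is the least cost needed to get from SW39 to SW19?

40

Running Dijkstra from SW39:
SW39: 0
SW31: 15  (via SW39)
SW5: 25  (via SW31)
SW3: 25  (via SW39)
SW14: 30  (via SW3)
SW11: 36  (via SW3)
SW19: 40  (via SW14)
Shortest route: SW39–SW3–SW14–SW19 = 40.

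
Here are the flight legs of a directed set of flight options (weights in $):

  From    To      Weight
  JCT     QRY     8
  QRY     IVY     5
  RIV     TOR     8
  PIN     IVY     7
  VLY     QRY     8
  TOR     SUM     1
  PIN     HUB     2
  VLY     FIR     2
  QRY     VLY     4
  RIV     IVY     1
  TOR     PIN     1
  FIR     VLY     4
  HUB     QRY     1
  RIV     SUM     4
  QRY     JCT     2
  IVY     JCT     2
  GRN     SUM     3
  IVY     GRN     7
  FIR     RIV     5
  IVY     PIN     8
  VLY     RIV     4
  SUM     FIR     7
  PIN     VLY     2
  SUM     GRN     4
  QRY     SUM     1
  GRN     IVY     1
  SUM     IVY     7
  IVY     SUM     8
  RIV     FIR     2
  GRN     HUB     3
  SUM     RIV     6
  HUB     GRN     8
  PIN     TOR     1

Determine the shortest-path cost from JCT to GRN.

Settle nodes by increasing distance from JCT:
JCT: 0
QRY: 8  (via JCT)
SUM: 9  (via QRY)
VLY: 12  (via QRY)
IVY: 13  (via QRY)
GRN: 13  (via SUM)
Shortest route: JCT → QRY → SUM → GRN = $13.

$13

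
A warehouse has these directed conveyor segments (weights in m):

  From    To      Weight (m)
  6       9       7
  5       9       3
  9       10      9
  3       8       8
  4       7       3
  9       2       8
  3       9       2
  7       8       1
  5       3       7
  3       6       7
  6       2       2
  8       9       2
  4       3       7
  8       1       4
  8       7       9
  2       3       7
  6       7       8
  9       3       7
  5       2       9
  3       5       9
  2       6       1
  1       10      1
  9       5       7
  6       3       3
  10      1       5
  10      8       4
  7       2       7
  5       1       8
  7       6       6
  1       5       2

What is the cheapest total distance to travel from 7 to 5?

7 m

Enumerating some paths:
7 - 8 - 1 - 5: 1+4+2 = 7
7 - 8 - 9 - 5: 1+2+7 = 10
Cheapest is 7 - 8 - 1 - 5 at 7 m.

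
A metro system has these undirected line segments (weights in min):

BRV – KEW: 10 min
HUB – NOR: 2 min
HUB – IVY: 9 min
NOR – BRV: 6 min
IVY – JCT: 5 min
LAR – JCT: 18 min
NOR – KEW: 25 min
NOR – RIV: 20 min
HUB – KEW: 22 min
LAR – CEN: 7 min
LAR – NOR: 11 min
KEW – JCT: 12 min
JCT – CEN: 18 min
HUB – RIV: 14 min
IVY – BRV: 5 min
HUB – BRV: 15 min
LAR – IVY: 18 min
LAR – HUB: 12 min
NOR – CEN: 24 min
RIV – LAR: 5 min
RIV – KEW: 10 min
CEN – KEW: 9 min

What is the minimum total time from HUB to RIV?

14 min

Candidate routes:
HUB–LAR–RIV: 12+5 = 17
HUB–RIV: 14 = 14
The minimum is 14 min via HUB–RIV.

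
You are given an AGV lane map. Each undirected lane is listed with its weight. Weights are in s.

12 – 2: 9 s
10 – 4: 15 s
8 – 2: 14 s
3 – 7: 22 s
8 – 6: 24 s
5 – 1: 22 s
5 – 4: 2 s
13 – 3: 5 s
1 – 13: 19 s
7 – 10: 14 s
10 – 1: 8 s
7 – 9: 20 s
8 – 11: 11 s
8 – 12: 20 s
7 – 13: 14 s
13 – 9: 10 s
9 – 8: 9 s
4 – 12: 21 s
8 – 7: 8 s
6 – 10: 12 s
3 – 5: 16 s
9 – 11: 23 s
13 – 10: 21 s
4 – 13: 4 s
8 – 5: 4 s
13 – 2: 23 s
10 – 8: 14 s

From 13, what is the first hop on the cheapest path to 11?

Compare a few routes:
13–7–8–11: 14+8+11 = 33
13–4–5–8–11: 4+2+4+11 = 21
13–9–11: 10+23 = 33
13–9–8–11: 10+9+11 = 30
Cheapest is 13–4–5–8–11 at 21 s.
So from 13 the first move is to 4.

4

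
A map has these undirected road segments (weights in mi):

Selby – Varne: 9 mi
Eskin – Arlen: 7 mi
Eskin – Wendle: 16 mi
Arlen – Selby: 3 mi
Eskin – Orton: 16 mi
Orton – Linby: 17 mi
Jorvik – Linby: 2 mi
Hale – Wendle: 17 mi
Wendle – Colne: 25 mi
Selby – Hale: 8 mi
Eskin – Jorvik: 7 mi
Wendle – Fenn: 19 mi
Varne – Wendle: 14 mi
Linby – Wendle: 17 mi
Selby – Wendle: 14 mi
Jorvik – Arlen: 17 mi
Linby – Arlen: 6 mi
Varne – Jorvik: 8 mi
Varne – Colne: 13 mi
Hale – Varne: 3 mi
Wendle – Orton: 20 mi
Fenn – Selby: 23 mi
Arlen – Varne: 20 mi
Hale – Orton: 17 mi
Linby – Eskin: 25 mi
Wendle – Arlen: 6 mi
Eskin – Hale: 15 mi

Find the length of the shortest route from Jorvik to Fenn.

33 mi

Shortest distances from Jorvik:
Jorvik: 0
Linby: 2  (via Jorvik)
Eskin: 7  (via Jorvik)
Varne: 8  (via Jorvik)
Arlen: 8  (via Linby)
Hale: 11  (via Varne)
Selby: 11  (via Arlen)
Wendle: 14  (via Arlen)
Orton: 19  (via Linby)
Colne: 21  (via Varne)
Fenn: 33  (via Wendle)
Shortest route: Jorvik–Linby–Arlen–Wendle–Fenn = 33 mi.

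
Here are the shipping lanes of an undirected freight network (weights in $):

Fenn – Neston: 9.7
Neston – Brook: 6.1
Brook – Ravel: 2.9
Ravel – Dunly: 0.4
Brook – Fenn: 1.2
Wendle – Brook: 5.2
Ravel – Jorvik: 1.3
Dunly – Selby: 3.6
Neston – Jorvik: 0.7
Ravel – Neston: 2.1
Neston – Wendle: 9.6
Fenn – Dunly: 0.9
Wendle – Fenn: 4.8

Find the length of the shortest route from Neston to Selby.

Running Dijkstra from Neston:
Neston: 0
Jorvik: 0.7  (via Neston)
Ravel: 2  (via Jorvik)
Dunly: 2.4  (via Ravel)
Fenn: 3.3  (via Dunly)
Brook: 4.5  (via Fenn)
Selby: 6  (via Dunly)
Shortest route: Neston → Jorvik → Ravel → Dunly → Selby = $6.

$6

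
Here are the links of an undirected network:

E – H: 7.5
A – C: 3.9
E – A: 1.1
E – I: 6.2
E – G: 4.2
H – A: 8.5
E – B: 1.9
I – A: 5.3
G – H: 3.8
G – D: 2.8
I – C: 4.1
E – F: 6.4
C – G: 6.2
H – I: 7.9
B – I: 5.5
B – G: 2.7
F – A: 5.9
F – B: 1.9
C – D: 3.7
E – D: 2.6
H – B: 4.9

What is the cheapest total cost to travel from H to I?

Running Dijkstra from H:
H: 0
G: 3.8  (via H)
B: 4.9  (via H)
D: 6.6  (via G)
E: 6.8  (via B)
F: 6.8  (via B)
A: 7.9  (via E)
I: 7.9  (via H)
Shortest route: H–I = 7.9.

7.9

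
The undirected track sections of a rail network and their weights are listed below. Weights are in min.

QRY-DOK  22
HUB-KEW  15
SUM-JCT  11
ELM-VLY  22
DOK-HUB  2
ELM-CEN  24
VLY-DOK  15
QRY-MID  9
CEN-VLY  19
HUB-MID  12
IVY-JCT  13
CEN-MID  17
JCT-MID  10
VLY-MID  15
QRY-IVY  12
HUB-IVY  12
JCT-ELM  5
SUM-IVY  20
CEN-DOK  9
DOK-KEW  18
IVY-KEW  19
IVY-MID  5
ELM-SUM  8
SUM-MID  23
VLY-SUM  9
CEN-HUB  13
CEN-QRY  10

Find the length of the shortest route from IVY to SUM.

Settle nodes by increasing distance from IVY:
IVY: 0
MID: 5  (via IVY)
HUB: 12  (via IVY)
QRY: 12  (via IVY)
JCT: 13  (via IVY)
DOK: 14  (via HUB)
ELM: 18  (via JCT)
KEW: 19  (via IVY)
VLY: 20  (via MID)
SUM: 20  (via IVY)
Shortest route: IVY → SUM = 20 min.

20 min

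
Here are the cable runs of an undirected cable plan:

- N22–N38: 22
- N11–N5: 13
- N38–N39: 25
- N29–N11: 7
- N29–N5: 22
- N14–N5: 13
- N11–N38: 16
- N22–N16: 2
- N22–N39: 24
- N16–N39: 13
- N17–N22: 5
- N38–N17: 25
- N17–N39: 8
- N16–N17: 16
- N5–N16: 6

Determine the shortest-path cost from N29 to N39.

39

Enumerating some paths:
N29 → N5 → N16 → N39: 22+6+13 = 41
N29 → N11 → N5 → N16 → N39: 7+13+6+13 = 39
N29 → N11 → N5 → N16 → N22 → N17 → N39: 7+13+6+2+5+8 = 41
N29 → N5 → N16 → N22 → N17 → N39: 22+6+2+5+8 = 43
The minimum is 39 via N29 → N11 → N5 → N16 → N39.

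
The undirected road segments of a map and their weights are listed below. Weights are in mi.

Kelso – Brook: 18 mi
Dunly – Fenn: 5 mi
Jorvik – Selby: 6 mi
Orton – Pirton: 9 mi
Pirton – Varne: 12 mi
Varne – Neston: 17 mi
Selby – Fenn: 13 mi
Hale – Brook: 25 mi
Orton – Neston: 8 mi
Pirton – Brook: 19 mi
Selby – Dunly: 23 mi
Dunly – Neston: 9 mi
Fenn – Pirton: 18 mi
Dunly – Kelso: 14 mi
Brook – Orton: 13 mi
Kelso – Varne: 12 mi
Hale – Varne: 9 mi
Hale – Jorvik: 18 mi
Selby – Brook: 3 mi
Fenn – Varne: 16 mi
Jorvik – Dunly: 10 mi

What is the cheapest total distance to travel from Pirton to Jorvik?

Shortest distances from Pirton:
Pirton: 0
Orton: 9  (via Pirton)
Varne: 12  (via Pirton)
Neston: 17  (via Orton)
Fenn: 18  (via Pirton)
Brook: 19  (via Pirton)
Hale: 21  (via Varne)
Selby: 22  (via Brook)
Dunly: 23  (via Fenn)
Kelso: 24  (via Varne)
Jorvik: 28  (via Selby)
Shortest route: Pirton → Brook → Selby → Jorvik = 28 mi.

28 mi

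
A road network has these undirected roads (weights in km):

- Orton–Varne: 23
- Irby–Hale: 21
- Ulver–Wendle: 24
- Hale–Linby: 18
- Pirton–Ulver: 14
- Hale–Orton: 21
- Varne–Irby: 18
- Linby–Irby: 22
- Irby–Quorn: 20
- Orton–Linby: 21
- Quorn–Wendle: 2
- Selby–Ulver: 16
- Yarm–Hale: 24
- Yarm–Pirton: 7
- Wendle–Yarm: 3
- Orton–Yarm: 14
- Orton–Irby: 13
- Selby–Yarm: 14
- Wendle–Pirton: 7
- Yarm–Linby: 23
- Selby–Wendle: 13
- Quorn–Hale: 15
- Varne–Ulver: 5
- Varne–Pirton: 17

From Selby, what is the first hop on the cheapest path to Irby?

Wendle

Compare a few routes:
Selby–Yarm–Wendle–Quorn–Irby: 14+3+2+20 = 39
Selby–Ulver–Varne–Irby: 16+5+18 = 39
Selby–Wendle–Quorn–Irby: 13+2+20 = 35
The minimum is 35 km via Selby–Wendle–Quorn–Irby.
So from Selby the first move is to Wendle.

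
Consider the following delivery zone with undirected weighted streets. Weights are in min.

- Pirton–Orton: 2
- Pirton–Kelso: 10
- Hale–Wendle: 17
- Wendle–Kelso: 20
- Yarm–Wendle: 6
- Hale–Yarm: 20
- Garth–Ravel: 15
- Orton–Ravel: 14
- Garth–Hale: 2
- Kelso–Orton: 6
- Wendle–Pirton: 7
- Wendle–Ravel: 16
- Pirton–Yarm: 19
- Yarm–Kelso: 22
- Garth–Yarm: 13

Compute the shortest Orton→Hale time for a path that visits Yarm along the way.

30 min

Best Orton to Yarm: Orton–Pirton–Wendle–Yarm costing 15
Shortest Yarm→Hale: Yarm–Garth–Hale = 15
Total via Yarm: 15 + 15 = 30 min.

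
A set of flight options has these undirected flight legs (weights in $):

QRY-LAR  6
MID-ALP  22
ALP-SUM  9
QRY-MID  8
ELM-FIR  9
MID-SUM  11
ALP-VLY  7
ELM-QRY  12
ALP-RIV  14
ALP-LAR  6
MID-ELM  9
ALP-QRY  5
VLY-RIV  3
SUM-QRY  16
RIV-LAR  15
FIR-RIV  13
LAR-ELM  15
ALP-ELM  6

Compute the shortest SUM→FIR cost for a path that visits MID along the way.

$29

Best SUM to MID: SUM → MID costing 11
Shortest MID→FIR: MID → ELM → FIR = 18
Total via MID: 11 + 18 = $29.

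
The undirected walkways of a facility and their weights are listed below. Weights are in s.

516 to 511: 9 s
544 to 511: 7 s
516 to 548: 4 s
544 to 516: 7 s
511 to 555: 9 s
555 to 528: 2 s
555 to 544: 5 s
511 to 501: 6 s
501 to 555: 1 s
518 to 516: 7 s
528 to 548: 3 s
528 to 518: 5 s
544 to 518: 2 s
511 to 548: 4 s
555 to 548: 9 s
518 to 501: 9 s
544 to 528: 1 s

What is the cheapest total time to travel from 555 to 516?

9 s

Running Dijkstra from 555:
555: 0
501: 1  (via 555)
528: 2  (via 555)
544: 3  (via 528)
548: 5  (via 528)
518: 5  (via 544)
511: 7  (via 501)
516: 9  (via 548)
Shortest route: 555–528–548–516 = 9 s.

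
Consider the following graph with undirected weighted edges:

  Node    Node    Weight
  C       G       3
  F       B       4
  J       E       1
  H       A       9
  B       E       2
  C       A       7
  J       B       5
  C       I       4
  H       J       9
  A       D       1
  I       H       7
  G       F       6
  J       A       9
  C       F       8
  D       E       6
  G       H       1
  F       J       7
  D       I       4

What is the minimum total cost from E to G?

Running Dijkstra from E:
E: 0
J: 1  (via E)
B: 2  (via E)
D: 6  (via E)
F: 6  (via B)
A: 7  (via D)
H: 10  (via J)
I: 10  (via D)
G: 11  (via H)
Shortest route: E → J → H → G = 11.

11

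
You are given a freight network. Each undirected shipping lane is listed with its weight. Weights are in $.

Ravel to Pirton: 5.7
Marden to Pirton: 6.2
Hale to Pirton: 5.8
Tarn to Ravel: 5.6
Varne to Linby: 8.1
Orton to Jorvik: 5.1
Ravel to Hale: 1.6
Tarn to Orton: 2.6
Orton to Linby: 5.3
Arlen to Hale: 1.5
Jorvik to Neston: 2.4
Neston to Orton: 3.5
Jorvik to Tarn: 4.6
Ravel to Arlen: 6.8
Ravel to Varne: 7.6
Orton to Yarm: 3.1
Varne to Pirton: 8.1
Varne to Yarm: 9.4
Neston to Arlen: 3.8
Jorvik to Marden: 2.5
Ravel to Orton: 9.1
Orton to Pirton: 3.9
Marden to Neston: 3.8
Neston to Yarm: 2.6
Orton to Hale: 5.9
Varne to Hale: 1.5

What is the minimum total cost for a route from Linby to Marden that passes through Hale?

Shortest Linby→Hale: Linby–Varne–Hale = 9.6
Shortest Hale→Marden: Hale–Arlen–Neston–Marden = 9.1
Total via Hale: 9.6 + 9.1 = $18.7.

$18.7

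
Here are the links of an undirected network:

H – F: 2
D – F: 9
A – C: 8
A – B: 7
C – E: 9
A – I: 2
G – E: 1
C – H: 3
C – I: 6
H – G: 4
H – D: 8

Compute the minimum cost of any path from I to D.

17

Settle nodes by increasing distance from I:
I: 0
A: 2  (via I)
C: 6  (via I)
B: 9  (via A)
H: 9  (via C)
F: 11  (via H)
G: 13  (via H)
E: 14  (via G)
D: 17  (via H)
Shortest route: I–C–H–D = 17.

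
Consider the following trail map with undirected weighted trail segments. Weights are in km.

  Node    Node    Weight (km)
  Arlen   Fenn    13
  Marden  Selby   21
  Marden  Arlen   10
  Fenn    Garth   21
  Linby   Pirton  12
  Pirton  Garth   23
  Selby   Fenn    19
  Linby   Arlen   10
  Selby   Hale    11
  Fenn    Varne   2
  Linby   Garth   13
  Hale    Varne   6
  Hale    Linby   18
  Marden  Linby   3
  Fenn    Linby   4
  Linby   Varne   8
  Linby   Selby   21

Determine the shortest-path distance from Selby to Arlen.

Compare a few routes:
Selby - Hale - Varne - Fenn - Arlen: 11+6+2+13 = 32
Selby - Marden - Arlen: 21+10 = 31
Selby - Fenn - Arlen: 19+13 = 32
Cheapest is Selby - Marden - Arlen at 31 km.

31 km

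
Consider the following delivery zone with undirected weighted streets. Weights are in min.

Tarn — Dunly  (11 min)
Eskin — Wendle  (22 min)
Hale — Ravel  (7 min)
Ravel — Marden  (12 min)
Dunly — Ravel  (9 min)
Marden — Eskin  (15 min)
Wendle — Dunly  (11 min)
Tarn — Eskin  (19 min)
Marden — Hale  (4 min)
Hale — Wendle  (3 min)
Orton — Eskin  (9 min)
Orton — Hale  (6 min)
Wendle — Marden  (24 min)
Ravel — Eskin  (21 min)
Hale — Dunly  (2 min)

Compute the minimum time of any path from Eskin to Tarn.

19 min

Settle nodes by increasing distance from Eskin:
Eskin: 0
Orton: 9  (via Eskin)
Hale: 15  (via Orton)
Marden: 15  (via Eskin)
Dunly: 17  (via Hale)
Wendle: 18  (via Hale)
Tarn: 19  (via Eskin)
Shortest route: Eskin–Tarn = 19 min.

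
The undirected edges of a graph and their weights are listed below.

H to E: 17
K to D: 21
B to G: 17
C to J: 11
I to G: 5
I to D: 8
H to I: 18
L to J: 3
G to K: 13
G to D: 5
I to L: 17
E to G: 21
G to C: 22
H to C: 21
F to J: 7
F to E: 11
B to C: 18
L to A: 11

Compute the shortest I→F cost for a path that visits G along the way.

37

Best I to G: I–G costing 5
Best G to F: G–E–F costing 32
Total via G: 5 + 32 = 37.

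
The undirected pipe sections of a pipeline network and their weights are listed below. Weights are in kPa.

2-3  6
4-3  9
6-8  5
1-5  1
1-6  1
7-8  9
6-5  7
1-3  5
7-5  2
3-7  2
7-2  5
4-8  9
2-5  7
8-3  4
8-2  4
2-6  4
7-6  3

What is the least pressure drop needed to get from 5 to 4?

13 kPa

Settle nodes by increasing distance from 5:
5: 0
1: 1  (via 5)
6: 2  (via 1)
7: 2  (via 5)
3: 4  (via 7)
2: 6  (via 6)
8: 7  (via 6)
4: 13  (via 3)
Shortest route: 5–7–3–4 = 13 kPa.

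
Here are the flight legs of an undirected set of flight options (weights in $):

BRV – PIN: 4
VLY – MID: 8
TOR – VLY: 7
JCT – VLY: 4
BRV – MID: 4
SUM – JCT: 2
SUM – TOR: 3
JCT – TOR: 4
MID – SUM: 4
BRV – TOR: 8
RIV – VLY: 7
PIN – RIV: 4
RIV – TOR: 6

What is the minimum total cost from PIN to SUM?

Running Dijkstra from PIN:
PIN: 0
BRV: 4  (via PIN)
RIV: 4  (via PIN)
MID: 8  (via BRV)
TOR: 10  (via RIV)
VLY: 11  (via RIV)
SUM: 12  (via MID)
Shortest route: PIN–BRV–MID–SUM = $12.

$12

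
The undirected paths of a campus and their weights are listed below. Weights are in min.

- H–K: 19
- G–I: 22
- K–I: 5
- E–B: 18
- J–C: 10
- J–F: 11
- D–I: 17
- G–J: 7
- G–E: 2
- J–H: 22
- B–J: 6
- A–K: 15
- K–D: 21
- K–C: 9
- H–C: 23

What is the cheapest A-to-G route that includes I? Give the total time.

42 min

Best A to I: A → K → I costing 20
Best I to G: I → G costing 22
Total via I: 20 + 22 = 42 min.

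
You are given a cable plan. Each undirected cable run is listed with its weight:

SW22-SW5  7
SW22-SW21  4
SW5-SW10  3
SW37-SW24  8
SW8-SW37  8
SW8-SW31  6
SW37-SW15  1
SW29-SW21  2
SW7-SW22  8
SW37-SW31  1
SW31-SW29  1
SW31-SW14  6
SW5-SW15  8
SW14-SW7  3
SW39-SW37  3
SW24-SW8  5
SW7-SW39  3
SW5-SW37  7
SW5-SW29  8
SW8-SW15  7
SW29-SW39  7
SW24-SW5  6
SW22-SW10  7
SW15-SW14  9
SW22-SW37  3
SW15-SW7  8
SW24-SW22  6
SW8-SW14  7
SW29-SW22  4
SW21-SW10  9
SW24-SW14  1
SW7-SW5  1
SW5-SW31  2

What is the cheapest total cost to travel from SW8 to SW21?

9

Running Dijkstra from SW8:
SW8: 0
SW24: 5  (via SW8)
SW31: 6  (via SW8)
SW14: 6  (via SW24)
SW15: 7  (via SW8)
SW37: 7  (via SW31)
SW29: 7  (via SW31)
SW5: 8  (via SW31)
SW7: 9  (via SW14)
SW21: 9  (via SW29)
Shortest route: SW8–SW31–SW29–SW21 = 9.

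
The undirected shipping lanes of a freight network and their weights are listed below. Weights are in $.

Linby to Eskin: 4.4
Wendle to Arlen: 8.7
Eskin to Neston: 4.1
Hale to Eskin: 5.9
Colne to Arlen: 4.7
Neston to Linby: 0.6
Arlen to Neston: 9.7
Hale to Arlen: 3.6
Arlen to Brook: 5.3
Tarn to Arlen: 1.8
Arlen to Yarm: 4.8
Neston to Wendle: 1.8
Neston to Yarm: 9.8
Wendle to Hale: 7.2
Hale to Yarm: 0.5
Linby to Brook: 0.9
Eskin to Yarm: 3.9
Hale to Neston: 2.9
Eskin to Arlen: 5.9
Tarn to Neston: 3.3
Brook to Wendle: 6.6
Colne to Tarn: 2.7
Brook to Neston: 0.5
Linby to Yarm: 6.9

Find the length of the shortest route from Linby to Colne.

$6.6

Shortest distances from Linby:
Linby: 0
Neston: 0.6  (via Linby)
Brook: 0.9  (via Linby)
Wendle: 2.4  (via Neston)
Hale: 3.5  (via Neston)
Tarn: 3.9  (via Neston)
Yarm: 4  (via Hale)
Eskin: 4.4  (via Linby)
Arlen: 5.7  (via Tarn)
Colne: 6.6  (via Tarn)
Shortest route: Linby → Neston → Tarn → Colne = $6.6.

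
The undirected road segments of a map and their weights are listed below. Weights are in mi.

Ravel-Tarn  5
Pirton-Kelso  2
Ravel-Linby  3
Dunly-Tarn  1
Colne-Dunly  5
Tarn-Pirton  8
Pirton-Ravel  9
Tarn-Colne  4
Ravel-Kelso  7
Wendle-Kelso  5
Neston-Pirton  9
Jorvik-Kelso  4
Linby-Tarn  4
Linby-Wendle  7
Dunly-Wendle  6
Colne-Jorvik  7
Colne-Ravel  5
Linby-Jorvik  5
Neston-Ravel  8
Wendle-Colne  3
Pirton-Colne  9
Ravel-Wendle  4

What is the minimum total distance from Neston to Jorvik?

Enumerating some paths:
Neston → Pirton → Kelso → Jorvik: 9+2+4 = 15
Neston → Ravel → Linby → Jorvik: 8+3+5 = 16
The minimum is 15 mi via Neston → Pirton → Kelso → Jorvik.

15 mi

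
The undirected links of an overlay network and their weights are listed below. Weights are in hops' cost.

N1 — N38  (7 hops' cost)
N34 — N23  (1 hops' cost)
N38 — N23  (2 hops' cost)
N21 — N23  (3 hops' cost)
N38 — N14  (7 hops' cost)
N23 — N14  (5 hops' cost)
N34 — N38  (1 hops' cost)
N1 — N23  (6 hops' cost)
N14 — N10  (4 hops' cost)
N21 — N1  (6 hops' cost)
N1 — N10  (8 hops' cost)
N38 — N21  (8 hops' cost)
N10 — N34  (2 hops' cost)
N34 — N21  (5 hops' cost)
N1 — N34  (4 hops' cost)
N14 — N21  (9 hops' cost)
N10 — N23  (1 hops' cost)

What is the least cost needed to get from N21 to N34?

Settle nodes by increasing distance from N21:
N21: 0
N23: 3  (via N21)
N10: 4  (via N23)
N34: 4  (via N23)
Shortest route: N21–N23–N34 = 4 hops' cost.

4 hops' cost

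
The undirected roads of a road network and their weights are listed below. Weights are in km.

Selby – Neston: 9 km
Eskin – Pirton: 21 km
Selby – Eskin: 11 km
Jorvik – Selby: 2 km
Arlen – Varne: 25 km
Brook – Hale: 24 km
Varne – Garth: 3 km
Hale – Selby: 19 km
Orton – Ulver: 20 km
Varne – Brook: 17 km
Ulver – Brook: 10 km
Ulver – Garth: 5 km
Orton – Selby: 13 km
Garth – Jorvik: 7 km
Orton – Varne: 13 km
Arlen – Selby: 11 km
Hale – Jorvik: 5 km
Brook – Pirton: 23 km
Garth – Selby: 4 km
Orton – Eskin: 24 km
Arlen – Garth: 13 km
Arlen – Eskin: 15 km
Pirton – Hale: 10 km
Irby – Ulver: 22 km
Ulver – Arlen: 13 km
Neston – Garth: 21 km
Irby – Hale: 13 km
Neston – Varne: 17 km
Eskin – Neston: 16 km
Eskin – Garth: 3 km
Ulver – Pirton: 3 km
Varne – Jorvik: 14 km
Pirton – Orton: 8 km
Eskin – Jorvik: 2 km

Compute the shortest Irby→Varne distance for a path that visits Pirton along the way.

34 km

Shortest Irby→Pirton: Irby–Hale–Pirton = 23
Shortest Pirton→Varne: Pirton–Ulver–Garth–Varne = 11
Total via Pirton: 23 + 11 = 34 km.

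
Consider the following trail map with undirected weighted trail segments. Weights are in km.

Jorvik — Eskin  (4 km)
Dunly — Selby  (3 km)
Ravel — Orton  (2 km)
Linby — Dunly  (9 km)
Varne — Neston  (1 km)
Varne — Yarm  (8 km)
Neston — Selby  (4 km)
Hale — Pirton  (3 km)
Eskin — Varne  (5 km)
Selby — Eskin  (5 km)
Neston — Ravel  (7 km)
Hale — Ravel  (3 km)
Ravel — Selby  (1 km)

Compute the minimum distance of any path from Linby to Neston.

16 km

Candidate routes:
Linby → Dunly → Selby → Ravel → Neston: 9+3+1+7 = 20
Linby → Dunly → Selby → Neston: 9+3+4 = 16
Cheapest is Linby → Dunly → Selby → Neston at 16 km.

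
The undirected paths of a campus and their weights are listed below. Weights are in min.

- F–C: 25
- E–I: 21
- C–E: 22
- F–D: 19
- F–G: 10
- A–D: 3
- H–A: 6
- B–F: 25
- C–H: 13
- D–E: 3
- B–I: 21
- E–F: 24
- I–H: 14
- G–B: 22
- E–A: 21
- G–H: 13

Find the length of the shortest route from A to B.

Settle nodes by increasing distance from A:
A: 0
D: 3  (via A)
E: 6  (via D)
H: 6  (via A)
C: 19  (via H)
G: 19  (via H)
I: 20  (via H)
F: 22  (via D)
B: 41  (via G)
Shortest route: A–H–G–B = 41 min.

41 min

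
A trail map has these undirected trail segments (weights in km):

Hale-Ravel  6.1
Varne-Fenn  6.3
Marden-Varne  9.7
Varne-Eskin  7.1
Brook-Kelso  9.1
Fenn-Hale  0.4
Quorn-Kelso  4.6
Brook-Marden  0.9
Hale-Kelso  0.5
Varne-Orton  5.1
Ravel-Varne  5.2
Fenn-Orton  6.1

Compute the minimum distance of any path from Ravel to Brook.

Compare a few routes:
Ravel → Hale → Kelso → Brook: 6.1+0.5+9.1 = 15.7
Ravel → Varne → Marden → Brook: 5.2+9.7+0.9 = 15.8
Cheapest is Ravel → Hale → Kelso → Brook at 15.7 km.

15.7 km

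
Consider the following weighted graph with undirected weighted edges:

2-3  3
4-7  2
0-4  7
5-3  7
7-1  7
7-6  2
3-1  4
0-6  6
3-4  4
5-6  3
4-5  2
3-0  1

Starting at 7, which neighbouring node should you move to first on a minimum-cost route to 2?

4

Enumerating some paths:
7 - 1 - 3 - 2: 7+4+3 = 14
7 - 4 - 0 - 3 - 2: 2+7+1+3 = 13
7 - 6 - 0 - 3 - 2: 2+6+1+3 = 12
7 - 4 - 3 - 2: 2+4+3 = 9
The minimum is 9 via 7 - 4 - 3 - 2.
So from 7 the first move is to 4.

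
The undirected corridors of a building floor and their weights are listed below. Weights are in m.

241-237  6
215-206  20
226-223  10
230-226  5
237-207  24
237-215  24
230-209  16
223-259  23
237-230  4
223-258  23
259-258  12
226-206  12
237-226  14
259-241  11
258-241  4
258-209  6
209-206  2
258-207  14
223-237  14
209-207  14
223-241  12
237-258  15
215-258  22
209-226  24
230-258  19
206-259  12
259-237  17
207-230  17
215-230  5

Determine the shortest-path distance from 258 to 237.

10 m

Enumerating some paths:
258 → 230 → 237: 19+4 = 23
258 → 237: 15 = 15
258 → 241 → 237: 4+6 = 10
The minimum is 10 m via 258 → 241 → 237.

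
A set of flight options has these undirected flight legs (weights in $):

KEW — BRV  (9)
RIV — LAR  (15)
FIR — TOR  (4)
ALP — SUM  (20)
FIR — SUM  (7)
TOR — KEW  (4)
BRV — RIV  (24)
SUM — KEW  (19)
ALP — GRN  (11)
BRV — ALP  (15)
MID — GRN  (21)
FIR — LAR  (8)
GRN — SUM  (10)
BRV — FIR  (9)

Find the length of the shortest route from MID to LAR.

$46

Compare a few routes:
MID - GRN - SUM - FIR - LAR: 21+10+7+8 = 46
MID - GRN - ALP - BRV - FIR - LAR: 21+11+15+9+8 = 64
MID - GRN - ALP - SUM - FIR - LAR: 21+11+20+7+8 = 67
MID - GRN - SUM - KEW - TOR - FIR - LAR: 21+10+19+4+4+8 = 66
The minimum is $46 via MID - GRN - SUM - FIR - LAR.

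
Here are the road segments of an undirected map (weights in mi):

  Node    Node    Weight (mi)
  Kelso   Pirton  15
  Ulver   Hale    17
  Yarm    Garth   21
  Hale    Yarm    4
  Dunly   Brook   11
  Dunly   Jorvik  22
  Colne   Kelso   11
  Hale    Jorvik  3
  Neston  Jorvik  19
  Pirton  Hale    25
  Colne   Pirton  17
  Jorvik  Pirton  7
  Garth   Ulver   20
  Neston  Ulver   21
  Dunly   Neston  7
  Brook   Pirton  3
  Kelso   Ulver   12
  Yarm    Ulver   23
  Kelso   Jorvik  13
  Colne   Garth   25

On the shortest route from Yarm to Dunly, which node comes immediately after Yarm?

Hale

Enumerating some paths:
Yarm–Hale–Jorvik–Pirton–Brook–Dunly: 4+3+7+3+11 = 28
Yarm–Hale–Pirton–Brook–Dunly: 4+25+3+11 = 43
Yarm–Hale–Jorvik–Dunly: 4+3+22 = 29
Yarm–Hale–Jorvik–Neston–Dunly: 4+3+19+7 = 33
Cheapest is Yarm–Hale–Jorvik–Pirton–Brook–Dunly at 28 mi.
So from Yarm the first move is to Hale.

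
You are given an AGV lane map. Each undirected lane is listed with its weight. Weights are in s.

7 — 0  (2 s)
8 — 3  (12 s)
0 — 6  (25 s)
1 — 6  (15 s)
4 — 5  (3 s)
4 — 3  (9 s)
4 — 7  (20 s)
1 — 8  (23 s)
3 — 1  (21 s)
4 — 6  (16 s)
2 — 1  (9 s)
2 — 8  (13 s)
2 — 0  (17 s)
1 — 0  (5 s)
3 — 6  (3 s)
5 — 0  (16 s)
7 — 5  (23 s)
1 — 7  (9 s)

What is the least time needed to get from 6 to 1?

Running Dijkstra from 6:
6: 0
3: 3  (via 6)
4: 12  (via 3)
1: 15  (via 6)
Shortest route: 6 → 1 = 15 s.

15 s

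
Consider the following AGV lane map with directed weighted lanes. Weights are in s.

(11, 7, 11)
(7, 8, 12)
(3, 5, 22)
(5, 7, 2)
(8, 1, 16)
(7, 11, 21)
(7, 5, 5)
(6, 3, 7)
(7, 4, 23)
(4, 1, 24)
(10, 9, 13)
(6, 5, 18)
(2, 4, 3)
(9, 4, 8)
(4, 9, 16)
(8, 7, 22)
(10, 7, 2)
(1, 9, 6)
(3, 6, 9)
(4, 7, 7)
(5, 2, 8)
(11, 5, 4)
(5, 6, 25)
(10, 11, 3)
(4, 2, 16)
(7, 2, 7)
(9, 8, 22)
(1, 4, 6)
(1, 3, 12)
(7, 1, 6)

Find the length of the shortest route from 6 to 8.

32 s

Compare a few routes:
6 - 5 - 7 - 8: 18+2+12 = 32
6 - 3 - 5 - 7 - 8: 7+22+2+12 = 43
The minimum is 32 s via 6 - 5 - 7 - 8.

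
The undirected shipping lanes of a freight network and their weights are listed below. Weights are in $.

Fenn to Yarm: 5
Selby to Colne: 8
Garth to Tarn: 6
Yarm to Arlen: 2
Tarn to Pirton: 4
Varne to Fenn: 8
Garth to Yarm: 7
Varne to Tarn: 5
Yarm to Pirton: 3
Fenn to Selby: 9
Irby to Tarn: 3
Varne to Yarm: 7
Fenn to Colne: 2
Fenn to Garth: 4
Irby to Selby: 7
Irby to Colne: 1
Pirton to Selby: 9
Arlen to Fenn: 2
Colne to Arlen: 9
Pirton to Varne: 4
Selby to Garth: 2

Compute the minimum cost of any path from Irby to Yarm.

$7

Running Dijkstra from Irby:
Irby: 0
Colne: 1  (via Irby)
Tarn: 3  (via Irby)
Fenn: 3  (via Colne)
Arlen: 5  (via Fenn)
Garth: 7  (via Fenn)
Pirton: 7  (via Tarn)
Yarm: 7  (via Arlen)
Shortest route: Irby–Colne–Fenn–Arlen–Yarm = $7.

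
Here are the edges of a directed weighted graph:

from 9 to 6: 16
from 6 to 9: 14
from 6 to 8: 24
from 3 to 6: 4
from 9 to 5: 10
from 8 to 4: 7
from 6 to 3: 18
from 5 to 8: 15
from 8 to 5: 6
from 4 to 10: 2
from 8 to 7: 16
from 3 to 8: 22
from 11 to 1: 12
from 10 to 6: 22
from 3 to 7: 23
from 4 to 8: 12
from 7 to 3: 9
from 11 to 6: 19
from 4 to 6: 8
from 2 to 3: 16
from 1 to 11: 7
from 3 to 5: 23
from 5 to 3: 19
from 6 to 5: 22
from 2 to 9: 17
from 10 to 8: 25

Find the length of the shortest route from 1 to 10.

Enumerating some paths:
1 → 11 → 6 → 9 → 5 → 8 → 4 → 10: 7+19+14+10+15+7+2 = 74
1 → 11 → 6 → 3 → 8 → 4 → 10: 7+19+18+22+7+2 = 75
1 → 11 → 6 → 8 → 4 → 10: 7+19+24+7+2 = 59
1 → 11 → 6 → 5 → 8 → 4 → 10: 7+19+22+15+7+2 = 72
Cheapest is 1 → 11 → 6 → 8 → 4 → 10 at 59.

59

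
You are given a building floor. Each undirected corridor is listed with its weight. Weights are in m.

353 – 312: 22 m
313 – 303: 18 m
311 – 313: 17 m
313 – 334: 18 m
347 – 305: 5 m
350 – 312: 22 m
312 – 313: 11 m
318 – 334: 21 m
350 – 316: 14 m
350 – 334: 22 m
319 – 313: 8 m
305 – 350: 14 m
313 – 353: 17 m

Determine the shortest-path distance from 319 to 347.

60 m

Settle nodes by increasing distance from 319:
319: 0
313: 8  (via 319)
312: 19  (via 313)
311: 25  (via 313)
353: 25  (via 313)
334: 26  (via 313)
303: 26  (via 313)
350: 41  (via 312)
318: 47  (via 334)
316: 55  (via 350)
305: 55  (via 350)
347: 60  (via 305)
Shortest route: 319–313–312–350–305–347 = 60 m.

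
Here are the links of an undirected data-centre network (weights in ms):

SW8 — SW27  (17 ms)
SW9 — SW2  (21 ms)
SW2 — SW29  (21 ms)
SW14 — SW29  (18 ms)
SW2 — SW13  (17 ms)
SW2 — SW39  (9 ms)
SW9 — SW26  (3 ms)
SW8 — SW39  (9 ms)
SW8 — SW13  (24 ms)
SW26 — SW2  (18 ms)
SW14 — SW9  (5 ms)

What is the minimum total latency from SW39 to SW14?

35 ms

Compare a few routes:
SW39 - SW8 - SW13 - SW2 - SW26 - SW9 - SW14: 9+24+17+18+3+5 = 76
SW39 - SW2 - SW9 - SW14: 9+21+5 = 35
SW39 - SW2 - SW29 - SW14: 9+21+18 = 48
The minimum is 35 ms via SW39 - SW2 - SW9 - SW14.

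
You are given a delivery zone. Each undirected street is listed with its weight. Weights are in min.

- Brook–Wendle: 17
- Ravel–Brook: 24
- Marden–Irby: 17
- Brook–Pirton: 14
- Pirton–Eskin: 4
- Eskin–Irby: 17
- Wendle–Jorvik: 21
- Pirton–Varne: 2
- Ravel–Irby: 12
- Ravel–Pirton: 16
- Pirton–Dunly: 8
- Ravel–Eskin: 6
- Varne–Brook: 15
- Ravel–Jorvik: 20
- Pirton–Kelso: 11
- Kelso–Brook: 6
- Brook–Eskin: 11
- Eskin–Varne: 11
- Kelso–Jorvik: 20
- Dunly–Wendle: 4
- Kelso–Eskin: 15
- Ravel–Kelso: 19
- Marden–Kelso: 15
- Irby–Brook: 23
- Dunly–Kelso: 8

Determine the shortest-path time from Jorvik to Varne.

Enumerating some paths:
Jorvik → Ravel → Eskin → Pirton → Varne: 20+6+4+2 = 32
Jorvik → Kelso → Pirton → Varne: 20+11+2 = 33
The minimum is 32 min via Jorvik → Ravel → Eskin → Pirton → Varne.

32 min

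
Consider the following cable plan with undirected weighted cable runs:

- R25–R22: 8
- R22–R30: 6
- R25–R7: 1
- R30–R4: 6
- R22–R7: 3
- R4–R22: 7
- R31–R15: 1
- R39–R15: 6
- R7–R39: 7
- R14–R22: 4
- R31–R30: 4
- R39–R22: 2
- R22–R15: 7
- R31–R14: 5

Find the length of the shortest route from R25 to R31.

12

Running Dijkstra from R25:
R25: 0
R7: 1  (via R25)
R22: 4  (via R7)
R39: 6  (via R22)
R14: 8  (via R22)
R30: 10  (via R22)
R15: 11  (via R22)
R4: 11  (via R22)
R31: 12  (via R15)
Shortest route: R25–R7–R22–R15–R31 = 12.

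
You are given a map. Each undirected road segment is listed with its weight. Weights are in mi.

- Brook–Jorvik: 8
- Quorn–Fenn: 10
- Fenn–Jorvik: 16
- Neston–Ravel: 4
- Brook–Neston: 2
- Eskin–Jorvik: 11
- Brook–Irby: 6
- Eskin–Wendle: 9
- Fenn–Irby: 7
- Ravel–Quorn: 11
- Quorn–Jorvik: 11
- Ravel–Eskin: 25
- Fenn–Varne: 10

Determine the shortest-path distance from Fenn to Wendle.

36 mi

Enumerating some paths:
Fenn → Jorvik → Eskin → Wendle: 16+11+9 = 36
Fenn → Irby → Brook → Jorvik → Eskin → Wendle: 7+6+8+11+9 = 41
Cheapest is Fenn → Jorvik → Eskin → Wendle at 36 mi.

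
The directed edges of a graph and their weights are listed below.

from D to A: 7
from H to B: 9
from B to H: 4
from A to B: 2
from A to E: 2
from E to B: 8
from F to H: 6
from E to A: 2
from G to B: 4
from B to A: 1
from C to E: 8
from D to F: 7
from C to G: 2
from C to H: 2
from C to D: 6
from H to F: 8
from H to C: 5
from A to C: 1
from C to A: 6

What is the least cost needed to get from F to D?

Running Dijkstra from F:
F: 0
H: 6  (via F)
C: 11  (via H)
G: 13  (via C)
B: 15  (via H)
A: 16  (via B)
D: 17  (via C)
Shortest route: F → H → C → D = 17.

17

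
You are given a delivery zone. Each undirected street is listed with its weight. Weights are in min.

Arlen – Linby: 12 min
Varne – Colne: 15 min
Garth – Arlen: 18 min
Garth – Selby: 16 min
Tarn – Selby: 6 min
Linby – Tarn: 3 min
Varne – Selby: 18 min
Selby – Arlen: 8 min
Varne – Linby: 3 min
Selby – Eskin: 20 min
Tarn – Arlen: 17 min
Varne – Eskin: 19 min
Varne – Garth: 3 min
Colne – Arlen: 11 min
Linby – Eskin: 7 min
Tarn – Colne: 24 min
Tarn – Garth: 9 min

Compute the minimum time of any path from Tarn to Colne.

21 min

Enumerating some paths:
Tarn - Selby - Arlen - Colne: 6+8+11 = 25
Tarn - Colne: 24 = 24
Tarn - Linby - Arlen - Colne: 3+12+11 = 26
Tarn - Linby - Varne - Colne: 3+3+15 = 21
Cheapest is Tarn - Linby - Varne - Colne at 21 min.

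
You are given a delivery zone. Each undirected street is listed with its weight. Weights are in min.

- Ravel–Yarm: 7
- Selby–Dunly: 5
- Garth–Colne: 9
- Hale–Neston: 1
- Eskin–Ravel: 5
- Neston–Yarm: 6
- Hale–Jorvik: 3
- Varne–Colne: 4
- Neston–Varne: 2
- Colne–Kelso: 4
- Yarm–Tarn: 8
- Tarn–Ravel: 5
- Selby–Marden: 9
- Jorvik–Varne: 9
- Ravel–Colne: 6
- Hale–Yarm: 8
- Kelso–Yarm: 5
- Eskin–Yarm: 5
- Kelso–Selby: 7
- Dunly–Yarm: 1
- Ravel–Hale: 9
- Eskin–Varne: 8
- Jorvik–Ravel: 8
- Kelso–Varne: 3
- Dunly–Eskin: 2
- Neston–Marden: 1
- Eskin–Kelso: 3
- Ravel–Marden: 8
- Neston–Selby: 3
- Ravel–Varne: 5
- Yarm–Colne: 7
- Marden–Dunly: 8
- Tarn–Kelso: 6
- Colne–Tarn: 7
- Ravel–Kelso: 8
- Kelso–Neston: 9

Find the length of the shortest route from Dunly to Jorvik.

11 min

Settle nodes by increasing distance from Dunly:
Dunly: 0
Yarm: 1  (via Dunly)
Eskin: 2  (via Dunly)
Selby: 5  (via Dunly)
Kelso: 5  (via Eskin)
Ravel: 7  (via Eskin)
Neston: 7  (via Yarm)
Colne: 8  (via Yarm)
Varne: 8  (via Kelso)
Marden: 8  (via Dunly)
Hale: 8  (via Neston)
Tarn: 9  (via Yarm)
Jorvik: 11  (via Hale)
Shortest route: Dunly → Yarm → Neston → Hale → Jorvik = 11 min.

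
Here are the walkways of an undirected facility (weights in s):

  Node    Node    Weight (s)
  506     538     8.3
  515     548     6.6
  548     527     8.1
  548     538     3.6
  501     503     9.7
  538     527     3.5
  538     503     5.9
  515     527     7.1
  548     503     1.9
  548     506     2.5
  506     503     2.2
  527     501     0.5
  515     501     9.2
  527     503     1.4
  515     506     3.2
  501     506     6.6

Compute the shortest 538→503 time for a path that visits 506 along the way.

Best 538 to 506: 538–548–506 costing 6.1
Best 506 to 503: 506–503 costing 2.2
Total via 506: 6.1 + 2.2 = 8.3 s.

8.3 s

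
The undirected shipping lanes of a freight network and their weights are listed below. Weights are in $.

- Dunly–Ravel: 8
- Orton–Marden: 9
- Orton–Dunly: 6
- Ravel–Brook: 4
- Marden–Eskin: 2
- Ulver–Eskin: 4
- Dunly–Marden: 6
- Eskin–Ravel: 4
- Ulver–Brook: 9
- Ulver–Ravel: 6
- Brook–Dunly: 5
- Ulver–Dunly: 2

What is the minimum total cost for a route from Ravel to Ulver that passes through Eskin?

$8

Best Ravel to Eskin: Ravel → Eskin costing 4
Shortest Eskin→Ulver: Eskin → Ulver = 4
Total via Eskin: 4 + 4 = $8.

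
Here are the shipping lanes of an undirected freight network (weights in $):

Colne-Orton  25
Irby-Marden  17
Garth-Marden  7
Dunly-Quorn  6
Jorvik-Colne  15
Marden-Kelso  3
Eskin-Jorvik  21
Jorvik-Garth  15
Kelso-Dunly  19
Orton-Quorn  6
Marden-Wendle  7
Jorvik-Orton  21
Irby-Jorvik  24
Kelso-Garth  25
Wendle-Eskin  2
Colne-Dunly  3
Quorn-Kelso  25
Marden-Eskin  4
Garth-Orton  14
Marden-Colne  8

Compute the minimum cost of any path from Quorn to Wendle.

Enumerating some paths:
Quorn–Orton–Garth–Marden–Eskin–Wendle: 6+14+7+4+2 = 33
Quorn–Dunly–Colne–Marden–Eskin–Wendle: 6+3+8+4+2 = 23
Quorn–Dunly–Colne–Marden–Wendle: 6+3+8+7 = 24
Quorn–Orton–Garth–Marden–Wendle: 6+14+7+7 = 34
The minimum is $23 via Quorn–Dunly–Colne–Marden–Eskin–Wendle.

$23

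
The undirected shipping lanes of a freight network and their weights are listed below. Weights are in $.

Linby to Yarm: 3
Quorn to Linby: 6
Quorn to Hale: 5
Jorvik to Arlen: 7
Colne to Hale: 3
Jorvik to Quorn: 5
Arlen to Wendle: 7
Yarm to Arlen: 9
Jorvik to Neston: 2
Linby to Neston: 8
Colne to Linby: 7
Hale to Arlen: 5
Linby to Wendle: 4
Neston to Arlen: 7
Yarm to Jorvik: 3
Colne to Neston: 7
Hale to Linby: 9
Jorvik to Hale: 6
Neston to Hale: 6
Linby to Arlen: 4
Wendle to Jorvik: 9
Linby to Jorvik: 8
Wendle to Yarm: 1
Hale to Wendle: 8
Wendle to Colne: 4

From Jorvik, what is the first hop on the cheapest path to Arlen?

Arlen

Candidate routes:
Jorvik → Arlen: 7 = 7
Jorvik → Neston → Arlen: 2+7 = 9
Jorvik → Yarm → Linby → Arlen: 3+3+4 = 10
Jorvik → Hale → Arlen: 6+5 = 11
The minimum is $7 via Jorvik → Arlen.
So from Jorvik the first move is to Arlen.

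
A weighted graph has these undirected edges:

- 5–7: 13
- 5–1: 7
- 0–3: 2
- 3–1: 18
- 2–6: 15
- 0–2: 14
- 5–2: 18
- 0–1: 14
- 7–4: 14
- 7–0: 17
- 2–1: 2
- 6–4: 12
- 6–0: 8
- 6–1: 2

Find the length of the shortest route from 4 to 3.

Candidate routes:
4 - 6 - 1 - 0 - 3: 12+2+14+2 = 30
4 - 6 - 0 - 3: 12+8+2 = 22
Cheapest is 4 - 6 - 0 - 3 at 22.

22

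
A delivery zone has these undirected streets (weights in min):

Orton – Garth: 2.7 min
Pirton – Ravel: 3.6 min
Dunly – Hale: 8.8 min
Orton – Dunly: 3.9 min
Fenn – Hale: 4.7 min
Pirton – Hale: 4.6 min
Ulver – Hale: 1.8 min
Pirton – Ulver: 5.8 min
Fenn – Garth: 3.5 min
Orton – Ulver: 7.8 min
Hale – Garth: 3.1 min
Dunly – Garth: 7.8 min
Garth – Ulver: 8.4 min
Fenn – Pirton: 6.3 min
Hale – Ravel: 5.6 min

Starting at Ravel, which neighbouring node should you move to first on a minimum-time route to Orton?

Candidate routes:
Ravel → Hale → Ulver → Orton: 5.6+1.8+7.8 = 15.2
Ravel → Pirton → Fenn → Garth → Orton: 3.6+6.3+3.5+2.7 = 16.1
Ravel → Hale → Garth → Orton: 5.6+3.1+2.7 = 11.4
Ravel → Pirton → Hale → Garth → Orton: 3.6+4.6+3.1+2.7 = 14
The minimum is 11.4 min via Ravel → Hale → Garth → Orton.
So from Ravel the first move is to Hale.

Hale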